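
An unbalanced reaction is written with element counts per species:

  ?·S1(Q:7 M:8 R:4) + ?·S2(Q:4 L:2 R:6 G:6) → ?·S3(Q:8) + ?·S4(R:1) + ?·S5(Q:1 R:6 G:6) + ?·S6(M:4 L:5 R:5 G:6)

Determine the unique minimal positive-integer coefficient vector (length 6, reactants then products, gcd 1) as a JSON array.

Coefficients: [1, 5, 3, 6, 3, 2]

Q: 1·7+5·4 = 27 | 3·8+6·0+3·1+2·0 = 27
M: 1·8+5·0 = 8 | 3·0+6·0+3·0+2·4 = 8
L: 1·0+5·2 = 10 | 3·0+6·0+3·0+2·5 = 10
R: 1·4+5·6 = 34 | 3·0+6·1+3·6+2·5 = 34
G: 1·0+5·6 = 30 | 3·0+6·0+3·6+2·6 = 30
gcd(1,5,3,6,3,2) = 1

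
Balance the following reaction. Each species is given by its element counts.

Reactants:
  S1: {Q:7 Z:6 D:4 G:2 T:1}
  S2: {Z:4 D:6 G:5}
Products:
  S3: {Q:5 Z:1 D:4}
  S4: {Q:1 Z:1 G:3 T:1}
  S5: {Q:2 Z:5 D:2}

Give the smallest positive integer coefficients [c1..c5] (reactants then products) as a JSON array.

Coefficients: [5, 1, 4, 5, 5]

Q: 5·7+1·0 = 35 | 4·5+5·1+5·2 = 35
Z: 5·6+1·4 = 34 | 4·1+5·1+5·5 = 34
D: 5·4+1·6 = 26 | 4·4+5·0+5·2 = 26
G: 5·2+1·5 = 15 | 4·0+5·3+5·0 = 15
T: 5·1+1·0 = 5 | 4·0+5·1+5·0 = 5
gcd(5,1,4,5,5) = 1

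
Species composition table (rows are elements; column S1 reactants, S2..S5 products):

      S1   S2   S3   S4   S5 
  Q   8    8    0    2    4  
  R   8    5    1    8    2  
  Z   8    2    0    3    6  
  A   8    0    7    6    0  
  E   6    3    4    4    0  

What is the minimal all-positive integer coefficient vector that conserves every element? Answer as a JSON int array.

Coefficients: [5, 2, 4, 2, 5]

Q: 5·8 = 40 | 2·8+4·0+2·2+5·4 = 40
R: 5·8 = 40 | 2·5+4·1+2·8+5·2 = 40
Z: 5·8 = 40 | 2·2+4·0+2·3+5·6 = 40
A: 5·8 = 40 | 2·0+4·7+2·6+5·0 = 40
E: 5·6 = 30 | 2·3+4·4+2·4+5·0 = 30
gcd(5,2,4,2,5) = 1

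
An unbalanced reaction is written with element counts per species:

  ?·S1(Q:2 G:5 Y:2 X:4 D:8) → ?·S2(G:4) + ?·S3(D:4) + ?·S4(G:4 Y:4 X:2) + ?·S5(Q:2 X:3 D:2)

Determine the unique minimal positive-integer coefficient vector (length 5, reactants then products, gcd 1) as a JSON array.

Coefficients: [4, 3, 6, 2, 4]

Q: 4·2 = 8 | 3·0+6·0+2·0+4·2 = 8
G: 4·5 = 20 | 3·4+6·0+2·4+4·0 = 20
Y: 4·2 = 8 | 3·0+6·0+2·4+4·0 = 8
X: 4·4 = 16 | 3·0+6·0+2·2+4·3 = 16
D: 4·8 = 32 | 3·0+6·4+2·0+4·2 = 32
gcd(4,3,6,2,4) = 1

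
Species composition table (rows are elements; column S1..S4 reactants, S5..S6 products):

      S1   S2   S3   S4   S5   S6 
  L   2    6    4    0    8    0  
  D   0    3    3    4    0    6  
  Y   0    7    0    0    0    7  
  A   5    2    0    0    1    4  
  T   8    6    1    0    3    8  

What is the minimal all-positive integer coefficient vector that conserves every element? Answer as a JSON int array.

Coefficients: [3, 5, 1, 3, 5, 5]

L: 3·2+5·6+1·4+3·0 = 40 | 5·8+5·0 = 40
D: 3·0+5·3+1·3+3·4 = 30 | 5·0+5·6 = 30
Y: 3·0+5·7+1·0+3·0 = 35 | 5·0+5·7 = 35
A: 3·5+5·2+1·0+3·0 = 25 | 5·1+5·4 = 25
T: 3·8+5·6+1·1+3·0 = 55 | 5·3+5·8 = 55
gcd(3,5,1,3,5,5) = 1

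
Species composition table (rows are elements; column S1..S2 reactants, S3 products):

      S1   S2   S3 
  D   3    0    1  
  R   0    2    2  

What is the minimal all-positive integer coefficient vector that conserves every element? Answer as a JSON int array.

Coefficients: [1, 3, 3]

D: 1·3+3·0 = 3 | 3·1 = 3
R: 1·0+3·2 = 6 | 3·2 = 6
gcd(1,3,3) = 1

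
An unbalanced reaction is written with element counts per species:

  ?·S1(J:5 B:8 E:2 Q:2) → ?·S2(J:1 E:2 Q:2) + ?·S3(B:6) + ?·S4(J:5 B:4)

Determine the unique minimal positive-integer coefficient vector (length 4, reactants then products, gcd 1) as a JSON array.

J: 5·5 = 25 | 5·1+4·0+4·5 = 25
B: 5·8 = 40 | 5·0+4·6+4·4 = 40
E: 5·2 = 10 | 5·2+4·0+4·0 = 10
Q: 5·2 = 10 | 5·2+4·0+4·0 = 10
gcd(5,5,4,4) = 1

Coefficients: [5, 5, 4, 4]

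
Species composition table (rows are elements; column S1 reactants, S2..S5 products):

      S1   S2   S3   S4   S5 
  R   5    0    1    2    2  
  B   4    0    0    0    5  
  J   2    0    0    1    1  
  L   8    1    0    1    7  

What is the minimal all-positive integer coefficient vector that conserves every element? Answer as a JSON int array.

R: 5·5 = 25 | 6·0+5·1+6·2+4·2 = 25
B: 5·4 = 20 | 6·0+5·0+6·0+4·5 = 20
J: 5·2 = 10 | 6·0+5·0+6·1+4·1 = 10
L: 5·8 = 40 | 6·1+5·0+6·1+4·7 = 40
gcd(5,6,5,6,4) = 1

Coefficients: [5, 6, 5, 6, 4]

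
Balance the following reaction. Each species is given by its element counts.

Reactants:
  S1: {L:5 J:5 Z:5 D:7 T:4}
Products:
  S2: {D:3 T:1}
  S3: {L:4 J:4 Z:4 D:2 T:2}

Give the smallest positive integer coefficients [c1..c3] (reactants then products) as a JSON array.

Coefficients: [4, 6, 5]

L: 4·5 = 20 | 6·0+5·4 = 20
J: 4·5 = 20 | 6·0+5·4 = 20
Z: 4·5 = 20 | 6·0+5·4 = 20
D: 4·7 = 28 | 6·3+5·2 = 28
T: 4·4 = 16 | 6·1+5·2 = 16
gcd(4,6,5) = 1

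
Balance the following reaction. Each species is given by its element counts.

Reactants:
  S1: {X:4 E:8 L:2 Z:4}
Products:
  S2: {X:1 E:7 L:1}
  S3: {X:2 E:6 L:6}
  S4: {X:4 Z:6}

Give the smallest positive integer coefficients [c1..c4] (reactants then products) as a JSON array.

Coefficients: [6, 6, 1, 4]

X: 6·4 = 24 | 6·1+1·2+4·4 = 24
E: 6·8 = 48 | 6·7+1·6+4·0 = 48
L: 6·2 = 12 | 6·1+1·6+4·0 = 12
Z: 6·4 = 24 | 6·0+1·0+4·6 = 24
gcd(6,6,1,4) = 1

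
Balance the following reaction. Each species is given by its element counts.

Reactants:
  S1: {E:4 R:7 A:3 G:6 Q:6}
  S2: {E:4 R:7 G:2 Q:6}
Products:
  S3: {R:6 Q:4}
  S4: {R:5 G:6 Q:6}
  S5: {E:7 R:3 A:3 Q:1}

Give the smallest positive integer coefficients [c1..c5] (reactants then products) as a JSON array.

Coefficients: [4, 3, 2, 5, 4]

E: 4·4+3·4 = 28 | 2·0+5·0+4·7 = 28
R: 4·7+3·7 = 49 | 2·6+5·5+4·3 = 49
A: 4·3+3·0 = 12 | 2·0+5·0+4·3 = 12
G: 4·6+3·2 = 30 | 2·0+5·6+4·0 = 30
Q: 4·6+3·6 = 42 | 2·4+5·6+4·1 = 42
gcd(4,3,2,5,4) = 1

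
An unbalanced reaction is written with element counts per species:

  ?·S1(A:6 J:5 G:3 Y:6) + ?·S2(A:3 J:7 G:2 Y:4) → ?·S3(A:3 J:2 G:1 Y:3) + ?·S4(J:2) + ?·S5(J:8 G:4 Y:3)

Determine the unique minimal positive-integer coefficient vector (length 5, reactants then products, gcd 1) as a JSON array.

Coefficients: [1, 3, 5, 4, 1]

A: 1·6+3·3 = 15 | 5·3+4·0+1·0 = 15
J: 1·5+3·7 = 26 | 5·2+4·2+1·8 = 26
G: 1·3+3·2 = 9 | 5·1+4·0+1·4 = 9
Y: 1·6+3·4 = 18 | 5·3+4·0+1·3 = 18
gcd(1,3,5,4,1) = 1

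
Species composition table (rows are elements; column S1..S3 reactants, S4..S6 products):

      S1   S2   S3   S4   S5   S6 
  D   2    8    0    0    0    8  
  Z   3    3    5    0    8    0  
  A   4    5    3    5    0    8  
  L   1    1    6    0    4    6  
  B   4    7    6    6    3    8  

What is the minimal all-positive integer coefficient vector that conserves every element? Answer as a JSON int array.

Coefficients: [4, 2, 6, 4, 6, 3]

D: 4·2+2·8+6·0 = 24 | 4·0+6·0+3·8 = 24
Z: 4·3+2·3+6·5 = 48 | 4·0+6·8+3·0 = 48
A: 4·4+2·5+6·3 = 44 | 4·5+6·0+3·8 = 44
L: 4·1+2·1+6·6 = 42 | 4·0+6·4+3·6 = 42
B: 4·4+2·7+6·6 = 66 | 4·6+6·3+3·8 = 66
gcd(4,2,6,4,6,3) = 1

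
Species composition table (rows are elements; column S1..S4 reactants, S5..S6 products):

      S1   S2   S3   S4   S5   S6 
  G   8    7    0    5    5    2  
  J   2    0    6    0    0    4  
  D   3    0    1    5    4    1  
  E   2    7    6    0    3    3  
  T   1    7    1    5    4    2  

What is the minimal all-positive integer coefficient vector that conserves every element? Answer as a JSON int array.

G: 1·8+1·7+3·0+3·5 = 30 | 4·5+5·2 = 30
J: 1·2+1·0+3·6+3·0 = 20 | 4·0+5·4 = 20
D: 1·3+1·0+3·1+3·5 = 21 | 4·4+5·1 = 21
E: 1·2+1·7+3·6+3·0 = 27 | 4·3+5·3 = 27
T: 1·1+1·7+3·1+3·5 = 26 | 4·4+5·2 = 26
gcd(1,1,3,3,4,5) = 1

Coefficients: [1, 1, 3, 3, 4, 5]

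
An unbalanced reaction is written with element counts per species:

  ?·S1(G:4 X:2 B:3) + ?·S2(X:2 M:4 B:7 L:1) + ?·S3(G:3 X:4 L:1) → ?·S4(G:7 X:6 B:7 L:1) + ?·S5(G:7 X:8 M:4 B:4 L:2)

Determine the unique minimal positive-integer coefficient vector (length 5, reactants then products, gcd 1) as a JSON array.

Coefficients: [5, 2, 5, 3, 2]

G: 5·4+2·0+5·3 = 35 | 3·7+2·7 = 35
X: 5·2+2·2+5·4 = 34 | 3·6+2·8 = 34
M: 5·0+2·4+5·0 = 8 | 3·0+2·4 = 8
B: 5·3+2·7+5·0 = 29 | 3·7+2·4 = 29
L: 5·0+2·1+5·1 = 7 | 3·1+2·2 = 7
gcd(5,2,5,3,2) = 1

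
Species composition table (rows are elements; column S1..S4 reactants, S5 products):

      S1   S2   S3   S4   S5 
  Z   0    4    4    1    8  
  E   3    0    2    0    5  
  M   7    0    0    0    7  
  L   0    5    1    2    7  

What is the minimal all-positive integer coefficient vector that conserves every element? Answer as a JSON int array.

Coefficients: [3, 2, 3, 4, 3]

Z: 3·0+2·4+3·4+4·1 = 24 | 3·8 = 24
E: 3·3+2·0+3·2+4·0 = 15 | 3·5 = 15
M: 3·7+2·0+3·0+4·0 = 21 | 3·7 = 21
L: 3·0+2·5+3·1+4·2 = 21 | 3·7 = 21
gcd(3,2,3,4,3) = 1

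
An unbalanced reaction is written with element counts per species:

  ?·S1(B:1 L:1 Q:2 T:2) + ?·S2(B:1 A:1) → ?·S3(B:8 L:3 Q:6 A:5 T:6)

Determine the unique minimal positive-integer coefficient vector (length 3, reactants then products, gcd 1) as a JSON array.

Coefficients: [3, 5, 1]

B: 3·1+5·1 = 8 | 1·8 = 8
L: 3·1+5·0 = 3 | 1·3 = 3
Q: 3·2+5·0 = 6 | 1·6 = 6
A: 3·0+5·1 = 5 | 1·5 = 5
T: 3·2+5·0 = 6 | 1·6 = 6
gcd(3,5,1) = 1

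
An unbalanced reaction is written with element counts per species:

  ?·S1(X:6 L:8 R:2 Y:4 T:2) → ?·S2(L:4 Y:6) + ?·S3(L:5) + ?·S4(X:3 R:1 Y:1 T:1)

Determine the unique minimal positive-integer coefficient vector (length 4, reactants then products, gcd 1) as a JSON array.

Coefficients: [3, 1, 4, 6]

X: 3·6 = 18 | 1·0+4·0+6·3 = 18
L: 3·8 = 24 | 1·4+4·5+6·0 = 24
R: 3·2 = 6 | 1·0+4·0+6·1 = 6
Y: 3·4 = 12 | 1·6+4·0+6·1 = 12
T: 3·2 = 6 | 1·0+4·0+6·1 = 6
gcd(3,1,4,6) = 1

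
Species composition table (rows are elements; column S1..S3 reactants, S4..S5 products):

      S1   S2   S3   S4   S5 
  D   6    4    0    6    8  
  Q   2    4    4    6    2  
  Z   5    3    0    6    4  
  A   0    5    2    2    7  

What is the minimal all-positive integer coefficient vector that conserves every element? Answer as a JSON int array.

Coefficients: [4, 4, 1, 4, 2]

D: 4·6+4·4+1·0 = 40 | 4·6+2·8 = 40
Q: 4·2+4·4+1·4 = 28 | 4·6+2·2 = 28
Z: 4·5+4·3+1·0 = 32 | 4·6+2·4 = 32
A: 4·0+4·5+1·2 = 22 | 4·2+2·7 = 22
gcd(4,4,1,4,2) = 1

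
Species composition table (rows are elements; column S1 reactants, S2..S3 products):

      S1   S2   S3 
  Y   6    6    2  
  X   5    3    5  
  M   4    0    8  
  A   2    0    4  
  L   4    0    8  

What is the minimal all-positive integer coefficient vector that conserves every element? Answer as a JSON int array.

Y: 6·6 = 36 | 5·6+3·2 = 36
X: 6·5 = 30 | 5·3+3·5 = 30
M: 6·4 = 24 | 5·0+3·8 = 24
A: 6·2 = 12 | 5·0+3·4 = 12
L: 6·4 = 24 | 5·0+3·8 = 24
gcd(6,5,3) = 1

Coefficients: [6, 5, 3]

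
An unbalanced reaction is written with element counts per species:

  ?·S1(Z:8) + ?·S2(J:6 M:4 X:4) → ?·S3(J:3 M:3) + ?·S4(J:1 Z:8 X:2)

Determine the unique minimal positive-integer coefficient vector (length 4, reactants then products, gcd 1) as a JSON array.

Coefficients: [6, 3, 4, 6]

J: 6·0+3·6 = 18 | 4·3+6·1 = 18
M: 6·0+3·4 = 12 | 4·3+6·0 = 12
Z: 6·8+3·0 = 48 | 4·0+6·8 = 48
X: 6·0+3·4 = 12 | 4·0+6·2 = 12
gcd(6,3,4,6) = 1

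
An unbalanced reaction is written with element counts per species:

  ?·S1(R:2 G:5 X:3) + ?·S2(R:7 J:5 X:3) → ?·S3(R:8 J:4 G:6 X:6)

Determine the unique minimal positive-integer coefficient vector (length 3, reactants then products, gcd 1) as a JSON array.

Coefficients: [6, 4, 5]

R: 6·2+4·7 = 40 | 5·8 = 40
J: 6·0+4·5 = 20 | 5·4 = 20
G: 6·5+4·0 = 30 | 5·6 = 30
X: 6·3+4·3 = 30 | 5·6 = 30
gcd(6,4,5) = 1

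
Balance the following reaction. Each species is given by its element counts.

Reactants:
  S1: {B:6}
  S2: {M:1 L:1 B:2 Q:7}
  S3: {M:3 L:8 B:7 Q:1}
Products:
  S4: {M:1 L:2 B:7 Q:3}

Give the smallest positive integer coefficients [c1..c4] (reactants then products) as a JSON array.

Coefficients: [4, 2, 1, 5]

M: 4·0+2·1+1·3 = 5 | 5·1 = 5
L: 4·0+2·1+1·8 = 10 | 5·2 = 10
B: 4·6+2·2+1·7 = 35 | 5·7 = 35
Q: 4·0+2·7+1·1 = 15 | 5·3 = 15
gcd(4,2,1,5) = 1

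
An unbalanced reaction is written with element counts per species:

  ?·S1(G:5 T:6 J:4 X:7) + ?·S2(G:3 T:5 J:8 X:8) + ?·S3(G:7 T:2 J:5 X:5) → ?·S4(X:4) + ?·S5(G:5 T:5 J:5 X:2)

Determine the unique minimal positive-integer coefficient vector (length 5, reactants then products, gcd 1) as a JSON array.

G: 3·5+1·3+1·7 = 25 | 6·0+5·5 = 25
T: 3·6+1·5+1·2 = 25 | 6·0+5·5 = 25
J: 3·4+1·8+1·5 = 25 | 6·0+5·5 = 25
X: 3·7+1·8+1·5 = 34 | 6·4+5·2 = 34
gcd(3,1,1,6,5) = 1

Coefficients: [3, 1, 1, 6, 5]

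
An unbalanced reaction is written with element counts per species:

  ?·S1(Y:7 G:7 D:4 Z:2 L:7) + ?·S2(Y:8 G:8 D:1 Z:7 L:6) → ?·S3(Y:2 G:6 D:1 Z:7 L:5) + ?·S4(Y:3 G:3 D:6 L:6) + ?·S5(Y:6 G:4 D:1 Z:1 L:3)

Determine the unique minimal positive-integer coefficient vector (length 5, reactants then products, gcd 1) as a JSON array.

Coefficients: [3, 3, 3, 1, 6]

Y: 3·7+3·8 = 45 | 3·2+1·3+6·6 = 45
G: 3·7+3·8 = 45 | 3·6+1·3+6·4 = 45
D: 3·4+3·1 = 15 | 3·1+1·6+6·1 = 15
Z: 3·2+3·7 = 27 | 3·7+1·0+6·1 = 27
L: 3·7+3·6 = 39 | 3·5+1·6+6·3 = 39
gcd(3,3,3,1,6) = 1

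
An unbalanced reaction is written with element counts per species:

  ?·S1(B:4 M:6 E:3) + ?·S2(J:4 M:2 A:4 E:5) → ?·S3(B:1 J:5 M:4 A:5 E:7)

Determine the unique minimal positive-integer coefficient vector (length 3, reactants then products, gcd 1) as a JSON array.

B: 1·4+5·0 = 4 | 4·1 = 4
J: 1·0+5·4 = 20 | 4·5 = 20
M: 1·6+5·2 = 16 | 4·4 = 16
A: 1·0+5·4 = 20 | 4·5 = 20
E: 1·3+5·5 = 28 | 4·7 = 28
gcd(1,5,4) = 1

Coefficients: [1, 5, 4]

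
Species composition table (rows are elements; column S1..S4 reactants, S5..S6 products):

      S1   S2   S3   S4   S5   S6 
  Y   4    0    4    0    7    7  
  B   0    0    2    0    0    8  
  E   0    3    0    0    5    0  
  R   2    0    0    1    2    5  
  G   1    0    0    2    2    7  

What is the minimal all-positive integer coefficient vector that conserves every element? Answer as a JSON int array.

Y: 3·4+5·0+4·4+5·0 = 28 | 3·7+1·7 = 28
B: 3·0+5·0+4·2+5·0 = 8 | 3·0+1·8 = 8
E: 3·0+5·3+4·0+5·0 = 15 | 3·5+1·0 = 15
R: 3·2+5·0+4·0+5·1 = 11 | 3·2+1·5 = 11
G: 3·1+5·0+4·0+5·2 = 13 | 3·2+1·7 = 13
gcd(3,5,4,5,3,1) = 1

Coefficients: [3, 5, 4, 5, 3, 1]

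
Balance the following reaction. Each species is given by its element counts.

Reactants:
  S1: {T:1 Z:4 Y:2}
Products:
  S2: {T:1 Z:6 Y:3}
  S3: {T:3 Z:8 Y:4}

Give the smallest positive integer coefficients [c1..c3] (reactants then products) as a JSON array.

Coefficients: [5, 2, 1]

T: 5·1 = 5 | 2·1+1·3 = 5
Z: 5·4 = 20 | 2·6+1·8 = 20
Y: 5·2 = 10 | 2·3+1·4 = 10
gcd(5,2,1) = 1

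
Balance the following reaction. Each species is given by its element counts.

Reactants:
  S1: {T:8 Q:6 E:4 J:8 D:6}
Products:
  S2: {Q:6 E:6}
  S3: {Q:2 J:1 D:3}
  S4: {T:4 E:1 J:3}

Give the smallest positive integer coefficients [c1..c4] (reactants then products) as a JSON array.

Coefficients: [3, 1, 6, 6]

T: 3·8 = 24 | 1·0+6·0+6·4 = 24
Q: 3·6 = 18 | 1·6+6·2+6·0 = 18
E: 3·4 = 12 | 1·6+6·0+6·1 = 12
J: 3·8 = 24 | 1·0+6·1+6·3 = 24
D: 3·6 = 18 | 1·0+6·3+6·0 = 18
gcd(3,1,6,6) = 1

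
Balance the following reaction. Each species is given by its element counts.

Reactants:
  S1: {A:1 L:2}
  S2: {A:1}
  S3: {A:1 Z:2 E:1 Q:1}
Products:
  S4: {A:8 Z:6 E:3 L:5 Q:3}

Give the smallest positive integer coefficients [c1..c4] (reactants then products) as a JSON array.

Coefficients: [5, 5, 6, 2]

A: 5·1+5·1+6·1 = 16 | 2·8 = 16
Z: 5·0+5·0+6·2 = 12 | 2·6 = 12
E: 5·0+5·0+6·1 = 6 | 2·3 = 6
L: 5·2+5·0+6·0 = 10 | 2·5 = 10
Q: 5·0+5·0+6·1 = 6 | 2·3 = 6
gcd(5,5,6,2) = 1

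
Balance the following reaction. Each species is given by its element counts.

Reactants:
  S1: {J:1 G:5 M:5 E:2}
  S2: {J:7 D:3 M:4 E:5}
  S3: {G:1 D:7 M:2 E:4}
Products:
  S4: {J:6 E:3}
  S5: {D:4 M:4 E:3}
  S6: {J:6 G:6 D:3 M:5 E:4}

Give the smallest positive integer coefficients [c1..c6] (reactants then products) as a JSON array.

J: 2·1+4·7+2·0 = 30 | 3·6+5·0+2·6 = 30
G: 2·5+4·0+2·1 = 12 | 3·0+5·0+2·6 = 12
D: 2·0+4·3+2·7 = 26 | 3·0+5·4+2·3 = 26
M: 2·5+4·4+2·2 = 30 | 3·0+5·4+2·5 = 30
E: 2·2+4·5+2·4 = 32 | 3·3+5·3+2·4 = 32
gcd(2,4,2,3,5,2) = 1

Coefficients: [2, 4, 2, 3, 5, 2]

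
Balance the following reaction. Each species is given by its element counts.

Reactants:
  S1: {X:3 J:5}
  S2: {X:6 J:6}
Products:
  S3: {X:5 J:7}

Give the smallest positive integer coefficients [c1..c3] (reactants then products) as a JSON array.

Coefficients: [3, 1, 3]

X: 3·3+1·6 = 15 | 3·5 = 15
J: 3·5+1·6 = 21 | 3·7 = 21
gcd(3,1,3) = 1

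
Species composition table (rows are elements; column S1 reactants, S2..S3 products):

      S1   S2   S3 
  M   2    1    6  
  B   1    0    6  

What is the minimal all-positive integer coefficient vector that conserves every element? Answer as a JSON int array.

Coefficients: [6, 6, 1]

M: 6·2 = 12 | 6·1+1·6 = 12
B: 6·1 = 6 | 6·0+1·6 = 6
gcd(6,6,1) = 1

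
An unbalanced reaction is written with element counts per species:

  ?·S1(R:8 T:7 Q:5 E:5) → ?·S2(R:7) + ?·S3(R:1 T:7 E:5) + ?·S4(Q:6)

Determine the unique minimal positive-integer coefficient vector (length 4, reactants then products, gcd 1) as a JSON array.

R: 6·8 = 48 | 6·7+6·1+5·0 = 48
T: 6·7 = 42 | 6·0+6·7+5·0 = 42
Q: 6·5 = 30 | 6·0+6·0+5·6 = 30
E: 6·5 = 30 | 6·0+6·5+5·0 = 30
gcd(6,6,6,5) = 1

Coefficients: [6, 6, 6, 5]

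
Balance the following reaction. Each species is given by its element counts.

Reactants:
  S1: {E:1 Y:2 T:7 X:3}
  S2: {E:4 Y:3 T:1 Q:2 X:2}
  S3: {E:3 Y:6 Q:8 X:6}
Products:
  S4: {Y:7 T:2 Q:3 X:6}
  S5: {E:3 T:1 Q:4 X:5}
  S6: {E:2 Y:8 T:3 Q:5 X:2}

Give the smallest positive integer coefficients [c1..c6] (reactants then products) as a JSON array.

Coefficients: [2, 1, 4, 1, 4, 3]

E: 2·1+1·4+4·3 = 18 | 1·0+4·3+3·2 = 18
Y: 2·2+1·3+4·6 = 31 | 1·7+4·0+3·8 = 31
T: 2·7+1·1+4·0 = 15 | 1·2+4·1+3·3 = 15
Q: 2·0+1·2+4·8 = 34 | 1·3+4·4+3·5 = 34
X: 2·3+1·2+4·6 = 32 | 1·6+4·5+3·2 = 32
gcd(2,1,4,1,4,3) = 1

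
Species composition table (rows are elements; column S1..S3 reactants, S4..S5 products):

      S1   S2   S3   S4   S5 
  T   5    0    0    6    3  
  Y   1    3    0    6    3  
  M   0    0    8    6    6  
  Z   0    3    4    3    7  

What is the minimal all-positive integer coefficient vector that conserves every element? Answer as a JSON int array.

T: 3·5+4·0+3·0 = 15 | 1·6+3·3 = 15
Y: 3·1+4·3+3·0 = 15 | 1·6+3·3 = 15
M: 3·0+4·0+3·8 = 24 | 1·6+3·6 = 24
Z: 3·0+4·3+3·4 = 24 | 1·3+3·7 = 24
gcd(3,4,3,1,3) = 1

Coefficients: [3, 4, 3, 1, 3]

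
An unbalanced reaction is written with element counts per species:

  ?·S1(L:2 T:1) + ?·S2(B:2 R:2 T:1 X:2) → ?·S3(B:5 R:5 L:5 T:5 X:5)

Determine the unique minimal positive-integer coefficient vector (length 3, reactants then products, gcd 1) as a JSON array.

Coefficients: [5, 5, 2]

B: 5·0+5·2 = 10 | 2·5 = 10
R: 5·0+5·2 = 10 | 2·5 = 10
L: 5·2+5·0 = 10 | 2·5 = 10
T: 5·1+5·1 = 10 | 2·5 = 10
X: 5·0+5·2 = 10 | 2·5 = 10
gcd(5,5,2) = 1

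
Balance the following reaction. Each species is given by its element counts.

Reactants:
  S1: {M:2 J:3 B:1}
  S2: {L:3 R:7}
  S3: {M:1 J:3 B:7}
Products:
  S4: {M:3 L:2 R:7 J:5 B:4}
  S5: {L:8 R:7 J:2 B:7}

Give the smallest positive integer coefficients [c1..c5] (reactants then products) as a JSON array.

Coefficients: [6, 6, 3, 5, 1]

M: 6·2+6·0+3·1 = 15 | 5·3+1·0 = 15
L: 6·0+6·3+3·0 = 18 | 5·2+1·8 = 18
R: 6·0+6·7+3·0 = 42 | 5·7+1·7 = 42
J: 6·3+6·0+3·3 = 27 | 5·5+1·2 = 27
B: 6·1+6·0+3·7 = 27 | 5·4+1·7 = 27
gcd(6,6,3,5,1) = 1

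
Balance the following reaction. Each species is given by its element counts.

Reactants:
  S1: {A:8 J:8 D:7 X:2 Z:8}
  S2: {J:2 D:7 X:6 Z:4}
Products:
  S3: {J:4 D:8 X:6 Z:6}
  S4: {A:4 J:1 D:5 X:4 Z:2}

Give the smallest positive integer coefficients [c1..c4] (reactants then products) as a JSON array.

Coefficients: [1, 5, 4, 2]

A: 1·8+5·0 = 8 | 4·0+2·4 = 8
J: 1·8+5·2 = 18 | 4·4+2·1 = 18
D: 1·7+5·7 = 42 | 4·8+2·5 = 42
X: 1·2+5·6 = 32 | 4·6+2·4 = 32
Z: 1·8+5·4 = 28 | 4·6+2·2 = 28
gcd(1,5,4,2) = 1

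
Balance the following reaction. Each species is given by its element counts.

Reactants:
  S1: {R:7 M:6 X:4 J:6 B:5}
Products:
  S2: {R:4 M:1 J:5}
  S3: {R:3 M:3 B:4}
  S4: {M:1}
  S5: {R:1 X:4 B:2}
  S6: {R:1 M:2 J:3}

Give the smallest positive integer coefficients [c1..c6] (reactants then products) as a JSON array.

Coefficients: [4, 3, 3, 6, 4, 3]

R: 4·7 = 28 | 3·4+3·3+6·0+4·1+3·1 = 28
M: 4·6 = 24 | 3·1+3·3+6·1+4·0+3·2 = 24
X: 4·4 = 16 | 3·0+3·0+6·0+4·4+3·0 = 16
J: 4·6 = 24 | 3·5+3·0+6·0+4·0+3·3 = 24
B: 4·5 = 20 | 3·0+3·4+6·0+4·2+3·0 = 20
gcd(4,3,3,6,4,3) = 1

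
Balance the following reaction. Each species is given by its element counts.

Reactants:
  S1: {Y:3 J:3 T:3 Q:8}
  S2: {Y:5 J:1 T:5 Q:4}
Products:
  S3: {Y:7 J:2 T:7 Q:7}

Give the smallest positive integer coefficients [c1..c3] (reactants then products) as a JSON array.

Y: 1·3+5·5 = 28 | 4·7 = 28
J: 1·3+5·1 = 8 | 4·2 = 8
T: 1·3+5·5 = 28 | 4·7 = 28
Q: 1·8+5·4 = 28 | 4·7 = 28
gcd(1,5,4) = 1

Coefficients: [1, 5, 4]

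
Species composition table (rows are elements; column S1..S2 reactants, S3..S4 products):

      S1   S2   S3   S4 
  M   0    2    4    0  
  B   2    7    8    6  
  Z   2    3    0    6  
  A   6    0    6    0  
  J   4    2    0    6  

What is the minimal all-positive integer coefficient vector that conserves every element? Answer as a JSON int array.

Coefficients: [3, 6, 3, 4]

M: 3·0+6·2 = 12 | 3·4+4·0 = 12
B: 3·2+6·7 = 48 | 3·8+4·6 = 48
Z: 3·2+6·3 = 24 | 3·0+4·6 = 24
A: 3·6+6·0 = 18 | 3·6+4·0 = 18
J: 3·4+6·2 = 24 | 3·0+4·6 = 24
gcd(3,6,3,4) = 1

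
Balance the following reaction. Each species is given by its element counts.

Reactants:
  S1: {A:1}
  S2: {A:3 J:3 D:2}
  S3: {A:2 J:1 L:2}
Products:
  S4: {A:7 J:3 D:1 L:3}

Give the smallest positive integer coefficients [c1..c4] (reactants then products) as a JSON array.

Coefficients: [5, 1, 3, 2]

A: 5·1+1·3+3·2 = 14 | 2·7 = 14
J: 5·0+1·3+3·1 = 6 | 2·3 = 6
D: 5·0+1·2+3·0 = 2 | 2·1 = 2
L: 5·0+1·0+3·2 = 6 | 2·3 = 6
gcd(5,1,3,2) = 1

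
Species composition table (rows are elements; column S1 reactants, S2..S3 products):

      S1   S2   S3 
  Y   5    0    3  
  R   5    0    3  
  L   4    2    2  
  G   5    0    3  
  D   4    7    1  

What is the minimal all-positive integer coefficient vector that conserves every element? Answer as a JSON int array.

Coefficients: [3, 1, 5]

Y: 3·5 = 15 | 1·0+5·3 = 15
R: 3·5 = 15 | 1·0+5·3 = 15
L: 3·4 = 12 | 1·2+5·2 = 12
G: 3·5 = 15 | 1·0+5·3 = 15
D: 3·4 = 12 | 1·7+5·1 = 12
gcd(3,1,5) = 1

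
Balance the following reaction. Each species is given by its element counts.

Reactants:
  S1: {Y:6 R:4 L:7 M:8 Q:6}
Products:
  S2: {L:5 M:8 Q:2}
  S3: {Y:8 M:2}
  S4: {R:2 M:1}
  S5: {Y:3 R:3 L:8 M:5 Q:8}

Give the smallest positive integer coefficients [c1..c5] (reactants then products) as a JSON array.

Y: 6·6 = 36 | 2·0+3·8+6·0+4·3 = 36
R: 6·4 = 24 | 2·0+3·0+6·2+4·3 = 24
L: 6·7 = 42 | 2·5+3·0+6·0+4·8 = 42
M: 6·8 = 48 | 2·8+3·2+6·1+4·5 = 48
Q: 6·6 = 36 | 2·2+3·0+6·0+4·8 = 36
gcd(6,2,3,6,4) = 1

Coefficients: [6, 2, 3, 6, 4]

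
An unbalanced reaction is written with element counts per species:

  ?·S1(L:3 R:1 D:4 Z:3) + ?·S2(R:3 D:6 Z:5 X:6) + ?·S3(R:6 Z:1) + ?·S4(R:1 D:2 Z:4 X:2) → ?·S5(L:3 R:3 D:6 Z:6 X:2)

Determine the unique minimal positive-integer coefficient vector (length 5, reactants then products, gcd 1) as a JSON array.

L: 6·3+1·0+1·0+3·0 = 18 | 6·3 = 18
R: 6·1+1·3+1·6+3·1 = 18 | 6·3 = 18
D: 6·4+1·6+1·0+3·2 = 36 | 6·6 = 36
Z: 6·3+1·5+1·1+3·4 = 36 | 6·6 = 36
X: 6·0+1·6+1·0+3·2 = 12 | 6·2 = 12
gcd(6,1,1,3,6) = 1

Coefficients: [6, 1, 1, 3, 6]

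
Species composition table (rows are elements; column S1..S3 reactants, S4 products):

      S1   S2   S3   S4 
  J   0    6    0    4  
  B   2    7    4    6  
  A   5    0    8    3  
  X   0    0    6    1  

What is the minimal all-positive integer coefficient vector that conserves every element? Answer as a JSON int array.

J: 2·0+4·6+1·0 = 24 | 6·4 = 24
B: 2·2+4·7+1·4 = 36 | 6·6 = 36
A: 2·5+4·0+1·8 = 18 | 6·3 = 18
X: 2·0+4·0+1·6 = 6 | 6·1 = 6
gcd(2,4,1,6) = 1

Coefficients: [2, 4, 1, 6]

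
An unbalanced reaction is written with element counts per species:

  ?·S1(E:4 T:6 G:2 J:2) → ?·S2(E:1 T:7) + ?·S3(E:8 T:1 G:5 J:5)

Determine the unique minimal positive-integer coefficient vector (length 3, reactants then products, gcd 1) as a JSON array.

E: 5·4 = 20 | 4·1+2·8 = 20
T: 5·6 = 30 | 4·7+2·1 = 30
G: 5·2 = 10 | 4·0+2·5 = 10
J: 5·2 = 10 | 4·0+2·5 = 10
gcd(5,4,2) = 1

Coefficients: [5, 4, 2]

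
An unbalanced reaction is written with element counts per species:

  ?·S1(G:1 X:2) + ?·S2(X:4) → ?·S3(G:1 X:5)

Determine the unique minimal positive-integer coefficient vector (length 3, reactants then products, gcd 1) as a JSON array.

Coefficients: [4, 3, 4]

G: 4·1+3·0 = 4 | 4·1 = 4
X: 4·2+3·4 = 20 | 4·5 = 20
gcd(4,3,4) = 1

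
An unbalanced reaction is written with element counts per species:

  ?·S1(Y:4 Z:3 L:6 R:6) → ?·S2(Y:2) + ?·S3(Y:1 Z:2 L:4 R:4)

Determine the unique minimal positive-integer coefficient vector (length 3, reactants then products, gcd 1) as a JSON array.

Coefficients: [4, 5, 6]

Y: 4·4 = 16 | 5·2+6·1 = 16
Z: 4·3 = 12 | 5·0+6·2 = 12
L: 4·6 = 24 | 5·0+6·4 = 24
R: 4·6 = 24 | 5·0+6·4 = 24
gcd(4,5,6) = 1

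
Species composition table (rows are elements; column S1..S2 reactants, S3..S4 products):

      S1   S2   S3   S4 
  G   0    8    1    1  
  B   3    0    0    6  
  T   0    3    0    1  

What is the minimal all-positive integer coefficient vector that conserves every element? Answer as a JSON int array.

G: 6·0+1·8 = 8 | 5·1+3·1 = 8
B: 6·3+1·0 = 18 | 5·0+3·6 = 18
T: 6·0+1·3 = 3 | 5·0+3·1 = 3
gcd(6,1,5,3) = 1

Coefficients: [6, 1, 5, 3]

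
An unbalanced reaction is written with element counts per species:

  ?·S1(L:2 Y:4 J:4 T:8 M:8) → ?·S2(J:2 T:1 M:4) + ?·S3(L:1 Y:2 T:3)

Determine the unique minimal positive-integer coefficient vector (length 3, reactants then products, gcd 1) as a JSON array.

Coefficients: [1, 2, 2]

L: 1·2 = 2 | 2·0+2·1 = 2
Y: 1·4 = 4 | 2·0+2·2 = 4
J: 1·4 = 4 | 2·2+2·0 = 4
T: 1·8 = 8 | 2·1+2·3 = 8
M: 1·8 = 8 | 2·4+2·0 = 8
gcd(1,2,2) = 1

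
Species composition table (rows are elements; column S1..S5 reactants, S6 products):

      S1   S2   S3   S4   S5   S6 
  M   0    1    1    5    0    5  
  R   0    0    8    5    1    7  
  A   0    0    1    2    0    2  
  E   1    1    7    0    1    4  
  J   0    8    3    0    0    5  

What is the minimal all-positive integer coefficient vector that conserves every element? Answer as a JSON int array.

M: 6·0+3·1+2·1+5·5+1·0 = 30 | 6·5 = 30
R: 6·0+3·0+2·8+5·5+1·1 = 42 | 6·7 = 42
A: 6·0+3·0+2·1+5·2+1·0 = 12 | 6·2 = 12
E: 6·1+3·1+2·7+5·0+1·1 = 24 | 6·4 = 24
J: 6·0+3·8+2·3+5·0+1·0 = 30 | 6·5 = 30
gcd(6,3,2,5,1,6) = 1

Coefficients: [6, 3, 2, 5, 1, 6]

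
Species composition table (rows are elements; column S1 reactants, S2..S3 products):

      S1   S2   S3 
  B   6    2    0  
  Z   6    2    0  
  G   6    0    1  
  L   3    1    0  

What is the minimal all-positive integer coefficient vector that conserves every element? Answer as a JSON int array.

Coefficients: [1, 3, 6]

B: 1·6 = 6 | 3·2+6·0 = 6
Z: 1·6 = 6 | 3·2+6·0 = 6
G: 1·6 = 6 | 3·0+6·1 = 6
L: 1·3 = 3 | 3·1+6·0 = 3
gcd(1,3,6) = 1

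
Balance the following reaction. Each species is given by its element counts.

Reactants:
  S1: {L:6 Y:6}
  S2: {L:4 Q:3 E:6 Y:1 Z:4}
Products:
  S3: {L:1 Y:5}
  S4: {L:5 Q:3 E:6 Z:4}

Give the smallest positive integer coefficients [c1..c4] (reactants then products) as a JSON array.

Coefficients: [1, 4, 2, 4]

L: 1·6+4·4 = 22 | 2·1+4·5 = 22
Q: 1·0+4·3 = 12 | 2·0+4·3 = 12
E: 1·0+4·6 = 24 | 2·0+4·6 = 24
Y: 1·6+4·1 = 10 | 2·5+4·0 = 10
Z: 1·0+4·4 = 16 | 2·0+4·4 = 16
gcd(1,4,2,4) = 1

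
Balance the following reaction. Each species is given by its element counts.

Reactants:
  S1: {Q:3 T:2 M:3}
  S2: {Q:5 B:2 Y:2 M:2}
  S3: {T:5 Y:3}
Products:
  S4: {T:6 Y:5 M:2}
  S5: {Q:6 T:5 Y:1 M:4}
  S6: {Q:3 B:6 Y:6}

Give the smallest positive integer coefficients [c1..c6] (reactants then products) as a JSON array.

Coefficients: [6, 3, 5, 2, 5, 1]

Q: 6·3+3·5+5·0 = 33 | 2·0+5·6+1·3 = 33
T: 6·2+3·0+5·5 = 37 | 2·6+5·5+1·0 = 37
B: 6·0+3·2+5·0 = 6 | 2·0+5·0+1·6 = 6
Y: 6·0+3·2+5·3 = 21 | 2·5+5·1+1·6 = 21
M: 6·3+3·2+5·0 = 24 | 2·2+5·4+1·0 = 24
gcd(6,3,5,2,5,1) = 1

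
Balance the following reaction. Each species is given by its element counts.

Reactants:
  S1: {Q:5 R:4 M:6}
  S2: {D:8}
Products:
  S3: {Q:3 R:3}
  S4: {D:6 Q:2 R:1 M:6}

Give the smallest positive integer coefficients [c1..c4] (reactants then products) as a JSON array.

Coefficients: [4, 3, 4, 4]

D: 4·0+3·8 = 24 | 4·0+4·6 = 24
Q: 4·5+3·0 = 20 | 4·3+4·2 = 20
R: 4·4+3·0 = 16 | 4·3+4·1 = 16
M: 4·6+3·0 = 24 | 4·0+4·6 = 24
gcd(4,3,4,4) = 1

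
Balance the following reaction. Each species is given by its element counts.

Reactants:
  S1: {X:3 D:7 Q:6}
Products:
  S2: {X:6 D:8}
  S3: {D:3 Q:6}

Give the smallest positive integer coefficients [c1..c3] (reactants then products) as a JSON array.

X: 2·3 = 6 | 1·6+2·0 = 6
D: 2·7 = 14 | 1·8+2·3 = 14
Q: 2·6 = 12 | 1·0+2·6 = 12
gcd(2,1,2) = 1

Coefficients: [2, 1, 2]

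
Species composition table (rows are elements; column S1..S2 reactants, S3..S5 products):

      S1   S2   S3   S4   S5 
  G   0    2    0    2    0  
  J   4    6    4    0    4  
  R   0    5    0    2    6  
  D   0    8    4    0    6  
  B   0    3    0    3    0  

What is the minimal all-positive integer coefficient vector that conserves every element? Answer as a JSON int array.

Coefficients: [1, 4, 5, 4, 2]

G: 1·0+4·2 = 8 | 5·0+4·2+2·0 = 8
J: 1·4+4·6 = 28 | 5·4+4·0+2·4 = 28
R: 1·0+4·5 = 20 | 5·0+4·2+2·6 = 20
D: 1·0+4·8 = 32 | 5·4+4·0+2·6 = 32
B: 1·0+4·3 = 12 | 5·0+4·3+2·0 = 12
gcd(1,4,5,4,2) = 1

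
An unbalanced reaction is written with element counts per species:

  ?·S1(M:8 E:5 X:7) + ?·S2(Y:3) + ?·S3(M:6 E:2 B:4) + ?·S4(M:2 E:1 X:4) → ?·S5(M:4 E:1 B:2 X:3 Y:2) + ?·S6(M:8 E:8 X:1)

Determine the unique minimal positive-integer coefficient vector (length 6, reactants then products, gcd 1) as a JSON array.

M: 1·8+4·0+3·6+3·2 = 32 | 6·4+1·8 = 32
E: 1·5+4·0+3·2+3·1 = 14 | 6·1+1·8 = 14
B: 1·0+4·0+3·4+3·0 = 12 | 6·2+1·0 = 12
X: 1·7+4·0+3·0+3·4 = 19 | 6·3+1·1 = 19
Y: 1·0+4·3+3·0+3·0 = 12 | 6·2+1·0 = 12
gcd(1,4,3,3,6,1) = 1

Coefficients: [1, 4, 3, 3, 6, 1]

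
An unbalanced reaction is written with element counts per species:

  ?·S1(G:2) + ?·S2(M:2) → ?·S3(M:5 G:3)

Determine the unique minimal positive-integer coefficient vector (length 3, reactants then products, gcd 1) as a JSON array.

M: 3·0+5·2 = 10 | 2·5 = 10
G: 3·2+5·0 = 6 | 2·3 = 6
gcd(3,5,2) = 1

Coefficients: [3, 5, 2]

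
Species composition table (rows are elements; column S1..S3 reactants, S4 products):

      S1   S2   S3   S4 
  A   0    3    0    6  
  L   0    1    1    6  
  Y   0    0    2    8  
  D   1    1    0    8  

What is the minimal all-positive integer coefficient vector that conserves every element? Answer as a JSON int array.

A: 6·0+2·3+4·0 = 6 | 1·6 = 6
L: 6·0+2·1+4·1 = 6 | 1·6 = 6
Y: 6·0+2·0+4·2 = 8 | 1·8 = 8
D: 6·1+2·1+4·0 = 8 | 1·8 = 8
gcd(6,2,4,1) = 1

Coefficients: [6, 2, 4, 1]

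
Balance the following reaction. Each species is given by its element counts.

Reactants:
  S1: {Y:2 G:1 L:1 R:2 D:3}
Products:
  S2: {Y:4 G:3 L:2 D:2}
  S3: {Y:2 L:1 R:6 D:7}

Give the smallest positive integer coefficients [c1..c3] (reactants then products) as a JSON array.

Y: 3·2 = 6 | 1·4+1·2 = 6
G: 3·1 = 3 | 1·3+1·0 = 3
L: 3·1 = 3 | 1·2+1·1 = 3
R: 3·2 = 6 | 1·0+1·6 = 6
D: 3·3 = 9 | 1·2+1·7 = 9
gcd(3,1,1) = 1

Coefficients: [3, 1, 1]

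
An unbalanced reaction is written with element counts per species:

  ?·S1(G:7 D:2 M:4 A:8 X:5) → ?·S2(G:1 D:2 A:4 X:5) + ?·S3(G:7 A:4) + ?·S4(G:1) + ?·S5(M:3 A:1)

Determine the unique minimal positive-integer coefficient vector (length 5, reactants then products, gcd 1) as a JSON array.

G: 3·7 = 21 | 3·1+2·7+4·1+4·0 = 21
D: 3·2 = 6 | 3·2+2·0+4·0+4·0 = 6
M: 3·4 = 12 | 3·0+2·0+4·0+4·3 = 12
A: 3·8 = 24 | 3·4+2·4+4·0+4·1 = 24
X: 3·5 = 15 | 3·5+2·0+4·0+4·0 = 15
gcd(3,3,2,4,4) = 1

Coefficients: [3, 3, 2, 4, 4]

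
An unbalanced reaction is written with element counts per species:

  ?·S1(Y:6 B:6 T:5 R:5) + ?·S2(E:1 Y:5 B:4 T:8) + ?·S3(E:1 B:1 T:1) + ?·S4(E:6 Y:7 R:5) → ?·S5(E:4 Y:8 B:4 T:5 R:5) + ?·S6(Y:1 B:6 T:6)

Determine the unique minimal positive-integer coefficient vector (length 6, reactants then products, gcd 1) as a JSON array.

E: 3·0+2·1+6·1+2·6 = 20 | 5·4+2·0 = 20
Y: 3·6+2·5+6·0+2·7 = 42 | 5·8+2·1 = 42
B: 3·6+2·4+6·1+2·0 = 32 | 5·4+2·6 = 32
T: 3·5+2·8+6·1+2·0 = 37 | 5·5+2·6 = 37
R: 3·5+2·0+6·0+2·5 = 25 | 5·5+2·0 = 25
gcd(3,2,6,2,5,2) = 1

Coefficients: [3, 2, 6, 2, 5, 2]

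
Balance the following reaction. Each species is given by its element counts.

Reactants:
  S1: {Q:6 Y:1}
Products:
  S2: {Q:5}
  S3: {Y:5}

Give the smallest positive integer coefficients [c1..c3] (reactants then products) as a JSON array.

Coefficients: [5, 6, 1]

Q: 5·6 = 30 | 6·5+1·0 = 30
Y: 5·1 = 5 | 6·0+1·5 = 5
gcd(5,6,1) = 1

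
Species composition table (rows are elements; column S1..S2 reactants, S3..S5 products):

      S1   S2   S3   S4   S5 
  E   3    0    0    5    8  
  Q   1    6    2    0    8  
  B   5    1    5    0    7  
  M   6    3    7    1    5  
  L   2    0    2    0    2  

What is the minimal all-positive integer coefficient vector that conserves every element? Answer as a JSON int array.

Coefficients: [6, 2, 5, 2, 1]

E: 6·3+2·0 = 18 | 5·0+2·5+1·8 = 18
Q: 6·1+2·6 = 18 | 5·2+2·0+1·8 = 18
B: 6·5+2·1 = 32 | 5·5+2·0+1·7 = 32
M: 6·6+2·3 = 42 | 5·7+2·1+1·5 = 42
L: 6·2+2·0 = 12 | 5·2+2·0+1·2 = 12
gcd(6,2,5,2,1) = 1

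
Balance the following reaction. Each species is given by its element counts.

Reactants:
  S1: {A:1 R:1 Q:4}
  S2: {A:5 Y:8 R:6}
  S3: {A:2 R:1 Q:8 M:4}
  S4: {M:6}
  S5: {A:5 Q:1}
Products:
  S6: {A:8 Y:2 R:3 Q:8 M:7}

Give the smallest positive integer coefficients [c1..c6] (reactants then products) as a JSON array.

A: 5·1+1·5+1·2+4·0+4·5 = 32 | 4·8 = 32
Y: 5·0+1·8+1·0+4·0+4·0 = 8 | 4·2 = 8
R: 5·1+1·6+1·1+4·0+4·0 = 12 | 4·3 = 12
Q: 5·4+1·0+1·8+4·0+4·1 = 32 | 4·8 = 32
M: 5·0+1·0+1·4+4·6+4·0 = 28 | 4·7 = 28
gcd(5,1,1,4,4,4) = 1

Coefficients: [5, 1, 1, 4, 4, 4]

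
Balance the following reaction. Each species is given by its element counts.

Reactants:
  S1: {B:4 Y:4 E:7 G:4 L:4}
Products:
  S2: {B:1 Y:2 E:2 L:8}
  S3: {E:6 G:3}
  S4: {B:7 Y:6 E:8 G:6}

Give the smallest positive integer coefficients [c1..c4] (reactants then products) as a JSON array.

B: 6·4 = 24 | 3·1+2·0+3·7 = 24
Y: 6·4 = 24 | 3·2+2·0+3·6 = 24
E: 6·7 = 42 | 3·2+2·6+3·8 = 42
G: 6·4 = 24 | 3·0+2·3+3·6 = 24
L: 6·4 = 24 | 3·8+2·0+3·0 = 24
gcd(6,3,2,3) = 1

Coefficients: [6, 3, 2, 3]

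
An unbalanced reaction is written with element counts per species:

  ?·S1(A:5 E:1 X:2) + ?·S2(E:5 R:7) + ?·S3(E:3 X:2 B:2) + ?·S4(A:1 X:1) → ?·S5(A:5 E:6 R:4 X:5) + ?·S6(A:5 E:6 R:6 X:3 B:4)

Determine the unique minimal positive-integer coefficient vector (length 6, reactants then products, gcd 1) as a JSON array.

Coefficients: [2, 2, 2, 5, 2, 1]

A: 2·5+2·0+2·0+5·1 = 15 | 2·5+1·5 = 15
E: 2·1+2·5+2·3+5·0 = 18 | 2·6+1·6 = 18
R: 2·0+2·7+2·0+5·0 = 14 | 2·4+1·6 = 14
X: 2·2+2·0+2·2+5·1 = 13 | 2·5+1·3 = 13
B: 2·0+2·0+2·2+5·0 = 4 | 2·0+1·4 = 4
gcd(2,2,2,5,2,1) = 1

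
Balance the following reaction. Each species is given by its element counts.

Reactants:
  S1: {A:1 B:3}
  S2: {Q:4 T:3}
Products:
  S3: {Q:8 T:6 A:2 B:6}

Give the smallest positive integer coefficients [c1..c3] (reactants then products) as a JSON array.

Coefficients: [2, 2, 1]

Q: 2·0+2·4 = 8 | 1·8 = 8
T: 2·0+2·3 = 6 | 1·6 = 6
A: 2·1+2·0 = 2 | 1·2 = 2
B: 2·3+2·0 = 6 | 1·6 = 6
gcd(2,2,1) = 1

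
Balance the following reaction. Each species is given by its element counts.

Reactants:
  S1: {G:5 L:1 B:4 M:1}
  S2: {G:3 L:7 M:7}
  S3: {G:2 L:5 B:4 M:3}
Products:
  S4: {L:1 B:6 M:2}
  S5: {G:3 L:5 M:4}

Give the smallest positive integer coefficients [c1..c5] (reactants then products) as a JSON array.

Coefficients: [1, 3, 2, 2, 6]

G: 1·5+3·3+2·2 = 18 | 2·0+6·3 = 18
L: 1·1+3·7+2·5 = 32 | 2·1+6·5 = 32
B: 1·4+3·0+2·4 = 12 | 2·6+6·0 = 12
M: 1·1+3·7+2·3 = 28 | 2·2+6·4 = 28
gcd(1,3,2,2,6) = 1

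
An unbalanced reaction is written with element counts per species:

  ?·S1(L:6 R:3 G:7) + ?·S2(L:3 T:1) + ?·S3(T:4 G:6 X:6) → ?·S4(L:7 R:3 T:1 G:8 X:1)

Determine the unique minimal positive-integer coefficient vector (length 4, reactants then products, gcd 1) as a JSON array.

Coefficients: [6, 2, 1, 6]

L: 6·6+2·3+1·0 = 42 | 6·7 = 42
R: 6·3+2·0+1·0 = 18 | 6·3 = 18
T: 6·0+2·1+1·4 = 6 | 6·1 = 6
G: 6·7+2·0+1·6 = 48 | 6·8 = 48
X: 6·0+2·0+1·6 = 6 | 6·1 = 6
gcd(6,2,1,6) = 1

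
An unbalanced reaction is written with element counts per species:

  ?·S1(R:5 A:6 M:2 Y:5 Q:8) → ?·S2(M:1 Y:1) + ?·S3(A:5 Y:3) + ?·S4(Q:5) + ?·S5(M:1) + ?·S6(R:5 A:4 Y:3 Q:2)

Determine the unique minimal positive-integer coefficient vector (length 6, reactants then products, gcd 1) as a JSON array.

Coefficients: [5, 4, 2, 6, 6, 5]

R: 5·5 = 25 | 4·0+2·0+6·0+6·0+5·5 = 25
A: 5·6 = 30 | 4·0+2·5+6·0+6·0+5·4 = 30
M: 5·2 = 10 | 4·1+2·0+6·0+6·1+5·0 = 10
Y: 5·5 = 25 | 4·1+2·3+6·0+6·0+5·3 = 25
Q: 5·8 = 40 | 4·0+2·0+6·5+6·0+5·2 = 40
gcd(5,4,2,6,6,5) = 1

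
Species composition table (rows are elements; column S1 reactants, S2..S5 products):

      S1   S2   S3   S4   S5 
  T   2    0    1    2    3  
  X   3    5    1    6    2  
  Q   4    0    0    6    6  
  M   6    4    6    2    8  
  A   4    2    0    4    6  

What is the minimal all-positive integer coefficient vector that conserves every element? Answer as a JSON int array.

Coefficients: [6, 1, 1, 1, 3]

T: 6·2 = 12 | 1·0+1·1+1·2+3·3 = 12
X: 6·3 = 18 | 1·5+1·1+1·6+3·2 = 18
Q: 6·4 = 24 | 1·0+1·0+1·6+3·6 = 24
M: 6·6 = 36 | 1·4+1·6+1·2+3·8 = 36
A: 6·4 = 24 | 1·2+1·0+1·4+3·6 = 24
gcd(6,1,1,1,3) = 1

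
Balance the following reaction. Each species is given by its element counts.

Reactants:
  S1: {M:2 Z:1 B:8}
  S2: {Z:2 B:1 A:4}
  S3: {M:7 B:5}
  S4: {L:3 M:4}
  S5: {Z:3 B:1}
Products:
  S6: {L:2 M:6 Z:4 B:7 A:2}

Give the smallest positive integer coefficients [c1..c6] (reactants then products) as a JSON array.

L: 3·0+3·0+2·0+4·3+5·0 = 12 | 6·2 = 12
M: 3·2+3·0+2·7+4·4+5·0 = 36 | 6·6 = 36
Z: 3·1+3·2+2·0+4·0+5·3 = 24 | 6·4 = 24
B: 3·8+3·1+2·5+4·0+5·1 = 42 | 6·7 = 42
A: 3·0+3·4+2·0+4·0+5·0 = 12 | 6·2 = 12
gcd(3,3,2,4,5,6) = 1

Coefficients: [3, 3, 2, 4, 5, 6]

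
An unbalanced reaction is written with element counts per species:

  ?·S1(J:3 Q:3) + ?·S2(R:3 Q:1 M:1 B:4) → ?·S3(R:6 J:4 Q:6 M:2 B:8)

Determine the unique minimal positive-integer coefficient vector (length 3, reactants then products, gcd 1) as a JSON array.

R: 4·0+6·3 = 18 | 3·6 = 18
J: 4·3+6·0 = 12 | 3·4 = 12
Q: 4·3+6·1 = 18 | 3·6 = 18
M: 4·0+6·1 = 6 | 3·2 = 6
B: 4·0+6·4 = 24 | 3·8 = 24
gcd(4,6,3) = 1

Coefficients: [4, 6, 3]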